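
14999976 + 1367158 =16367134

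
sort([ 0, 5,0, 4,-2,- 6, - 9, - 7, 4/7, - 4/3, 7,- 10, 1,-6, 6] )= [ - 10, - 9,- 7,  -  6,  -  6, - 2,  -  4/3,0, 0, 4/7, 1,  4, 5,6, 7]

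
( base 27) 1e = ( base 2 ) 101001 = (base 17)27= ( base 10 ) 41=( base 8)51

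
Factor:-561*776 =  - 435336 = -2^3*3^1*11^1*17^1*97^1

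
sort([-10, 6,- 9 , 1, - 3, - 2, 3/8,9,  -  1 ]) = [- 10, - 9,  -  3,  -  2, - 1, 3/8, 1, 6, 9] 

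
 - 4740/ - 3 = 1580/1 = 1580.00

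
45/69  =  15/23= 0.65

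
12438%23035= 12438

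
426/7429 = 426/7429 = 0.06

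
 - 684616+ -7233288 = -7917904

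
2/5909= 2/5909= 0.00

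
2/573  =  2/573 = 0.00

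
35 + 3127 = 3162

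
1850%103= 99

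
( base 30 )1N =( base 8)65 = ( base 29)1O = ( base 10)53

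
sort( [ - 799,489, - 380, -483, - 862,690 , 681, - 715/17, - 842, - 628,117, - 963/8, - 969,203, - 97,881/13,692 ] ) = [ - 969, - 862, - 842 , - 799, - 628, - 483, - 380, - 963/8, - 97,-715/17,881/13,117,  203,489,681,690,692]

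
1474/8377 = 1474/8377 = 0.18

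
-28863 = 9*( - 3207) 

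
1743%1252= 491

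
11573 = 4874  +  6699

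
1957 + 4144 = 6101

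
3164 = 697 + 2467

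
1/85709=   1/85709 = 0.00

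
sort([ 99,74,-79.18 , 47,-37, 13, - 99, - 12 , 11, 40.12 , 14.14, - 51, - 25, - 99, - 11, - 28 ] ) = [ - 99,-99, - 79.18 , - 51 , - 37,-28, - 25, - 12, - 11, 11,  13,14.14, 40.12,47, 74 , 99] 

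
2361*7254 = 17126694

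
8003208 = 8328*961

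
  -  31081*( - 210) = 6527010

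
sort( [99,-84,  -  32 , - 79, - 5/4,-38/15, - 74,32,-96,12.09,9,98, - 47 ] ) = [ - 96, - 84 , - 79,-74, - 47,-32, - 38/15,-5/4,  9, 12.09, 32, 98,99 ] 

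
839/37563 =839/37563 = 0.02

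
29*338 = 9802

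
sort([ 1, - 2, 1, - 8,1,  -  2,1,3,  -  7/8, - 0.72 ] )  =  [-8, - 2,  -  2, - 7/8, - 0.72,1, 1,1,1,3]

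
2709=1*2709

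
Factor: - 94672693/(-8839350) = 2^( - 1 )* 3^( - 2)*5^( - 2 )  *13^( - 1)*173^1  *  1511^ ( - 1 )*547241^1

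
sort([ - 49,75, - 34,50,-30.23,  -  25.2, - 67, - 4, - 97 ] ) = [  -  97,  -  67, - 49, - 34,  -  30.23,  -  25.2, - 4, 50 , 75 ] 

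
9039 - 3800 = 5239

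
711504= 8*88938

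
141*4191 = 590931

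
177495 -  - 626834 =804329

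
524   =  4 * 131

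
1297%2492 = 1297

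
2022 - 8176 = -6154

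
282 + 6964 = 7246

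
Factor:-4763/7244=-2^(  -  2) * 11^1*433^1*1811^ ( - 1 ) 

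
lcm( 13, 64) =832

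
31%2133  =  31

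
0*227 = 0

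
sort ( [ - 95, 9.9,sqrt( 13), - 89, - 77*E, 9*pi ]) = [ - 77 *E, -95, - 89 , sqrt(13), 9.9 , 9*pi ] 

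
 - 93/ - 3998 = 93/3998 = 0.02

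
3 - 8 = - 5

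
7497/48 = 156+3/16 = 156.19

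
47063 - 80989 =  - 33926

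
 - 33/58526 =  - 1 + 58493/58526 = - 0.00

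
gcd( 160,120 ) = 40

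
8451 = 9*939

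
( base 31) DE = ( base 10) 417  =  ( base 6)1533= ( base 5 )3132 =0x1A1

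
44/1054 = 22/527 = 0.04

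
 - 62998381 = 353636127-416634508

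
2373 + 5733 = 8106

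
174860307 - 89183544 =85676763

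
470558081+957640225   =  1428198306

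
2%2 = 0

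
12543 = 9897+2646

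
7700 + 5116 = 12816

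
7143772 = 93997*76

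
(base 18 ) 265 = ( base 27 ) 115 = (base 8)1371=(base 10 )761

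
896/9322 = 448/4661 = 0.10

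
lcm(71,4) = 284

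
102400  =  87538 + 14862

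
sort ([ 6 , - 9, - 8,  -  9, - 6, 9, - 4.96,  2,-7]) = [ - 9,- 9, - 8, -7, - 6, - 4.96, 2, 6,9 ]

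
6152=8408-2256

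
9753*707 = 6895371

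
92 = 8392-8300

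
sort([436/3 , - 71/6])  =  [-71/6 , 436/3]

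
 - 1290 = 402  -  1692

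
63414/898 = 31707/449= 70.62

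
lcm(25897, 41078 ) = 1191262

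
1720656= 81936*21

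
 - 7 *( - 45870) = 321090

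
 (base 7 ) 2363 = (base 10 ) 878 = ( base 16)36e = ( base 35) p3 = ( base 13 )527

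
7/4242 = 1/606 = 0.00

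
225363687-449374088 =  -224010401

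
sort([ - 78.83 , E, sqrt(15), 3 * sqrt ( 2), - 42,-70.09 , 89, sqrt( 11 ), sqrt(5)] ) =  [ - 78.83, - 70.09,-42, sqrt(5),  E, sqrt( 11), sqrt(15 ),3*sqrt(2), 89 ]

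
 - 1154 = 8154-9308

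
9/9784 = 9/9784 = 0.00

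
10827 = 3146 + 7681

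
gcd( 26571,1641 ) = 3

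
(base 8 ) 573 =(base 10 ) 379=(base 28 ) DF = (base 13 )232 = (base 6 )1431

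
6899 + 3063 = 9962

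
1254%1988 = 1254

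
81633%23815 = 10188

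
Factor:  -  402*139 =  - 2^1*3^1*67^1*139^1 = - 55878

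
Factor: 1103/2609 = 1103^1*2609^( - 1)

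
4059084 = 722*5622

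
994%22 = 4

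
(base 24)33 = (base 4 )1023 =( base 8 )113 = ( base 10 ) 75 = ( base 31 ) 2D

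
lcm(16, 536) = 1072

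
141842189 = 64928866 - -76913323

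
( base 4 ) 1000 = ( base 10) 64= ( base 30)24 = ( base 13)4C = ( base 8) 100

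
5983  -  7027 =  - 1044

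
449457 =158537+290920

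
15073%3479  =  1157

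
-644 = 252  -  896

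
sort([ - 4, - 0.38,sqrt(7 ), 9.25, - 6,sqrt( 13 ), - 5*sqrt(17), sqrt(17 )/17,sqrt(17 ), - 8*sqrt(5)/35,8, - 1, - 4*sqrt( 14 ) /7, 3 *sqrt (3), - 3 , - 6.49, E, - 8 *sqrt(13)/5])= [ - 5*sqrt(17 ) ,- 6.49, - 6, -8*sqrt(13) /5, - 4, - 3, - 4*sqrt( 14) /7, - 1, - 8*sqrt(5 ) /35 ,-0.38, sqrt( 17)/17, sqrt(7 ), E,  sqrt( 13), sqrt(17 ),3*sqrt( 3 ),8, 9.25]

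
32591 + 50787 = 83378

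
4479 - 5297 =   -  818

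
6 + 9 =15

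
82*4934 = 404588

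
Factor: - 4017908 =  - 2^2*1004477^1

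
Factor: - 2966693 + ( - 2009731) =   -  4976424 = - 2^3*3^3 *23039^1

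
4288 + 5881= 10169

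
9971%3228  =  287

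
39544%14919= 9706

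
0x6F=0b1101111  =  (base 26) 47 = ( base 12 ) 93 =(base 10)111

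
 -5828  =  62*(  -  94) 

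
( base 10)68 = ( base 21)35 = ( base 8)104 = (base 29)2a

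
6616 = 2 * 3308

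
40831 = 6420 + 34411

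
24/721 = 24/721 =0.03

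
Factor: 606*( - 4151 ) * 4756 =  - 2^3*3^1  *7^1*29^1*41^1*101^1*593^1 =-11963746536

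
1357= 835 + 522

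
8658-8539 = 119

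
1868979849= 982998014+885981835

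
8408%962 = 712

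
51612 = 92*561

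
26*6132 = 159432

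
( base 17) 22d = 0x271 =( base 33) IV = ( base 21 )18g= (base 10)625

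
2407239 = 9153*263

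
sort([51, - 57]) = [  -  57,51 ] 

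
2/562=1/281 = 0.00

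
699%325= 49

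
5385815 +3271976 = 8657791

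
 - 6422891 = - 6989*919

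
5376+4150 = 9526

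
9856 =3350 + 6506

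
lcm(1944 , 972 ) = 1944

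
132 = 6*22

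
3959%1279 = 122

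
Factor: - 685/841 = -5^1* 29^ ( - 2)*137^1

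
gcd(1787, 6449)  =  1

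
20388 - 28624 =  - 8236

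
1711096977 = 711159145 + 999937832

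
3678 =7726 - 4048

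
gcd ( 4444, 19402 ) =2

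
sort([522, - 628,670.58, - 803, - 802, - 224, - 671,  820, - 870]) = [ - 870, - 803, - 802, - 671 , - 628,-224,522,670.58, 820]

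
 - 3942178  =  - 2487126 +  - 1455052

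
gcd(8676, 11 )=1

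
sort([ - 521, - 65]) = [ - 521, - 65] 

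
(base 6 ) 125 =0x35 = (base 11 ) 49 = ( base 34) 1J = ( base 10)53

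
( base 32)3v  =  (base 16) 7f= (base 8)177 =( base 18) 71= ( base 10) 127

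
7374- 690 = 6684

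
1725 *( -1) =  - 1725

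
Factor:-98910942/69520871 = -2^1 * 3^1* 7^( - 1)*13^1*17^( - 1)*157^1*197^1*14249^( - 1) = -  2412462/1695631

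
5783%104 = 63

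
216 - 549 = - 333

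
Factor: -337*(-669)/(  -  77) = - 3^1*7^(-1)*11^(-1 )*223^1 *337^1 = - 225453/77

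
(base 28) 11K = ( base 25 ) 187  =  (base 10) 832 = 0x340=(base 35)NR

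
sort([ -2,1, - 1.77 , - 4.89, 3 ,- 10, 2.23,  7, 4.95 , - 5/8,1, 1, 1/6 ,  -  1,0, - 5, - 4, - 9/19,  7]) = [ - 10 , - 5, - 4.89, - 4, - 2, - 1.77, - 1,-5/8, - 9/19, 0, 1/6 , 1, 1, 1, 2.23, 3,  4.95,7, 7] 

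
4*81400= 325600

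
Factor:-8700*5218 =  - 2^3*3^1 * 5^2*29^1 * 2609^1 = -45396600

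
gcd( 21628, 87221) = 1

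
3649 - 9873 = -6224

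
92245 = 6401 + 85844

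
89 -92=-3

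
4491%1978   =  535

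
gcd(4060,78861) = 1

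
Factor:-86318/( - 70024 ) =43159/35012 = 2^ ( - 2 )*8753^( - 1)*43159^1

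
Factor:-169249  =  -169249^1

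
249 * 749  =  186501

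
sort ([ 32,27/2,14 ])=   [ 27/2,14, 32]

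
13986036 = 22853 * 612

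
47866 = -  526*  (-91)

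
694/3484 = 347/1742 = 0.20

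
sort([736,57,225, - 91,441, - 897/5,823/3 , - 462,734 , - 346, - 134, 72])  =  [ - 462, - 346, - 897/5,  -  134, - 91,57,72,225,823/3,441, 734,736]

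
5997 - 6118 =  - 121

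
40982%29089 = 11893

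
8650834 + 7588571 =16239405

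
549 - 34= 515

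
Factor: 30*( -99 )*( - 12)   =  35640=   2^3*3^4*5^1*11^1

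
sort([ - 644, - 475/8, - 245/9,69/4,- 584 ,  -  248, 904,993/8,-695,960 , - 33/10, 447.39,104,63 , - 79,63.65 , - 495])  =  [ - 695, - 644, - 584, - 495, - 248, - 79, - 475/8,- 245/9, - 33/10,69/4, 63,63.65,  104,993/8 , 447.39  ,  904,  960]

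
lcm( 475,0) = 0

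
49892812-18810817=31081995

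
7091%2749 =1593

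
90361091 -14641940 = 75719151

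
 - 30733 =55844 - 86577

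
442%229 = 213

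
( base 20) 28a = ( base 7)2554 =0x3CA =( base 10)970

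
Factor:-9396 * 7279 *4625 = -316319863500 = - 2^2*3^4 * 5^3*29^2*37^1*251^1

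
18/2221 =18/2221 = 0.01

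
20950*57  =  1194150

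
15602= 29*538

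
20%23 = 20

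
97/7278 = 97/7278 = 0.01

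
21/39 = 7/13 = 0.54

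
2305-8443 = -6138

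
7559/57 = 132 + 35/57=132.61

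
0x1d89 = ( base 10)7561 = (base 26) B4L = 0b1110110001001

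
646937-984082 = - 337145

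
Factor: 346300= 2^2*5^2*3463^1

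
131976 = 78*1692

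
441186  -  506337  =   - 65151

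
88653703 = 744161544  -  655507841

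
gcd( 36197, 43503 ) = 1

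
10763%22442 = 10763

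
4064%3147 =917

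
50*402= 20100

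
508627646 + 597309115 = 1105936761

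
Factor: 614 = 2^1*307^1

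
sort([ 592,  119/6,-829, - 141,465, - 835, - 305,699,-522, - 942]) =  [  -  942 ,  -  835 , -829,-522,-305,-141,  119/6, 465,592,699]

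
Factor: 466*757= 2^1* 233^1*757^1 = 352762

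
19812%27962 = 19812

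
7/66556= 1/9508 =0.00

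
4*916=3664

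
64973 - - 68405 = 133378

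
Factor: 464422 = 2^1*7^3 *677^1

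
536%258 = 20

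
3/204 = 1/68  =  0.01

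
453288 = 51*8888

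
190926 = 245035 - 54109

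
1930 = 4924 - 2994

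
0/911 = 0 = 0.00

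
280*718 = 201040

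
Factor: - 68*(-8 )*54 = 2^6*3^3*17^1 = 29376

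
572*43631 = 24956932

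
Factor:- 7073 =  - 11^1 * 643^1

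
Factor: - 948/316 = -3^1 = - 3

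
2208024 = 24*92001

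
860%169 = 15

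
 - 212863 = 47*( - 4529 )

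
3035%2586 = 449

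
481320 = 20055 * 24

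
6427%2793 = 841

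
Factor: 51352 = 2^3*7^2  *131^1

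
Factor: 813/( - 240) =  - 2^( - 4)*5^( - 1 )*271^1 = - 271/80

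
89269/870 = 102  +  529/870 = 102.61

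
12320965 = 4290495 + 8030470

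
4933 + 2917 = 7850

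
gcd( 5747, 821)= 821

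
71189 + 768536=839725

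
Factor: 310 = 2^1*5^1 *31^1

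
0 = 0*26658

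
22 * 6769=148918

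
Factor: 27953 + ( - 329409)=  - 301456= -2^4*83^1* 227^1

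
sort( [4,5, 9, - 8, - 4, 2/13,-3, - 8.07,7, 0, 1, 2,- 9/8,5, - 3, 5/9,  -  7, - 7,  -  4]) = [ -8.07, - 8,-7, - 7, - 4,  -  4, - 3, - 3,-9/8,  0,2/13,5/9, 1,2 , 4 , 5,  5,7,9] 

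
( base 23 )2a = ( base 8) 70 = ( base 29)1R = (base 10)56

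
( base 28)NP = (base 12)479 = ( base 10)669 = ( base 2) 1010011101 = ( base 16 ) 29d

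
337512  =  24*14063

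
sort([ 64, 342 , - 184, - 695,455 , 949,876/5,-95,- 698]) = [-698,  -  695, - 184,  -  95,64,876/5, 342, 455,  949]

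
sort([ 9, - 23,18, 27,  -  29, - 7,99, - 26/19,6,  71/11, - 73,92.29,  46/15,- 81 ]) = [ - 81, - 73, - 29, -23, - 7, - 26/19, 46/15, 6, 71/11,  9,  18,  27, 92.29 , 99 ]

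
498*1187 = 591126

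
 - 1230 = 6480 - 7710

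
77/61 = 1 + 16/61=1.26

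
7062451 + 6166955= 13229406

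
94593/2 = 94593/2=47296.50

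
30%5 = 0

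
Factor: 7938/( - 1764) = -9/2= - 2^(  -  1)*3^2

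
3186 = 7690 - 4504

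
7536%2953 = 1630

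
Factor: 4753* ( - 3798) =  - 2^1*3^2*7^2*97^1*211^1= - 18051894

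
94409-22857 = 71552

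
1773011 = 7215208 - 5442197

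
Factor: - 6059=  - 73^1 * 83^1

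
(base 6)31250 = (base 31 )4BL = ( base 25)6i6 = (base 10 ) 4206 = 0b1000001101110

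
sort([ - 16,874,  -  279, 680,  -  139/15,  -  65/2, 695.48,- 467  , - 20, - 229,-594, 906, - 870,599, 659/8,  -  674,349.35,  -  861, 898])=[ - 870, - 861, - 674,  -  594,  -  467,-279, - 229,-65/2,-20,-16, - 139/15,659/8,349.35, 599, 680,695.48,874,898, 906] 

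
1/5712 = 1/5712= 0.00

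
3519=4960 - 1441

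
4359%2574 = 1785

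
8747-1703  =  7044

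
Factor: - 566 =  - 2^1*283^1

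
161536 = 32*5048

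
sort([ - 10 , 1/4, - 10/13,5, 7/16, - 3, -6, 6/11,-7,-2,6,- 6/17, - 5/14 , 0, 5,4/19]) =[ - 10, - 7,-6, - 3, -2, - 10/13, - 5/14, - 6/17, 0,4/19,1/4, 7/16,6/11,5,  5,  6] 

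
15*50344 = 755160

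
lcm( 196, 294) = 588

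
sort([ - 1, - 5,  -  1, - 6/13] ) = [ - 5, - 1, - 1, - 6/13]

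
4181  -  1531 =2650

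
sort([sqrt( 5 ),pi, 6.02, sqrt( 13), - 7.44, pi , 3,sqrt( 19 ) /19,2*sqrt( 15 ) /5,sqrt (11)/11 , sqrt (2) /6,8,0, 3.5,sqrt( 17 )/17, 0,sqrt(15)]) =[ - 7.44, 0, 0,sqrt( 19 ) /19, sqrt(2 ) /6 , sqrt( 17)/17, sqrt(11 ) /11,2*sqrt(15 ) /5, sqrt (5) , 3, pi, pi,3.5, sqrt( 13)  ,  sqrt ( 15 ) , 6.02,8 ] 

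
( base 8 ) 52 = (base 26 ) 1G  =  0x2A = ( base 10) 42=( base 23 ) 1J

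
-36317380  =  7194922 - 43512302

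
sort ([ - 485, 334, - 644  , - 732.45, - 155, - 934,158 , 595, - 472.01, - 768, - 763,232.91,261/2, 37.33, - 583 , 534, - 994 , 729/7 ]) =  [ - 994, - 934, - 768 , - 763, - 732.45, - 644, - 583, - 485, -472.01,-155, 37.33, 729/7, 261/2,158, 232.91, 334, 534, 595] 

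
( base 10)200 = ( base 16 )c8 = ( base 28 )74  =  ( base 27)7b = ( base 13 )125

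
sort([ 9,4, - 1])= [ - 1,4,9 ] 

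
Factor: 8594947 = 73^1*281^1*419^1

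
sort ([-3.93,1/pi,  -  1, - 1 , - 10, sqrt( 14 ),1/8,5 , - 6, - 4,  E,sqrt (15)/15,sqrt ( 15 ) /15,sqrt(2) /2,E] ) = [ - 10, - 6 , - 4,- 3.93 , - 1, - 1, 1/8,sqrt( 15)/15, sqrt( 15)/15 , 1/pi,sqrt( 2 ) /2,  E, E,sqrt(  14 ) , 5] 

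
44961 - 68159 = -23198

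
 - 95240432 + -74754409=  - 169994841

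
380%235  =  145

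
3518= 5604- 2086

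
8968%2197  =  180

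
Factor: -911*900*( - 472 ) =2^5*3^2*5^2*59^1*911^1= 386992800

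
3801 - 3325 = 476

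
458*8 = 3664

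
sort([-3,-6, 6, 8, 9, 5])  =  [ - 6, -3, 5,6, 8, 9 ]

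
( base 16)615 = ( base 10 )1557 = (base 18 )4e9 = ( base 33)1e6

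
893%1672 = 893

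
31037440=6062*5120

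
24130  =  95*254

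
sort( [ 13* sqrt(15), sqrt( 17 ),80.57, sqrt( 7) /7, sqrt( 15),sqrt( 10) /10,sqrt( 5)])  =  [sqrt( 10 ) /10 , sqrt( 7 ) /7,sqrt( 5),sqrt( 15) , sqrt( 17 ),13 * sqrt(15),80.57 ] 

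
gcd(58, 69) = 1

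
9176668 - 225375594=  - 216198926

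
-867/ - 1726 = 867/1726 = 0.50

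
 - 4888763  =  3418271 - 8307034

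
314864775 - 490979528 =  - 176114753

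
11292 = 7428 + 3864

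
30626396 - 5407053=25219343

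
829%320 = 189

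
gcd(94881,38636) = 1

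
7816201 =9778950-1962749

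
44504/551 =44504/551 = 80.77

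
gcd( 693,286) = 11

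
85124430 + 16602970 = 101727400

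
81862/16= 40931/8 = 5116.38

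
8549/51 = 8549/51=167.63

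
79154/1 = 79154  =  79154.00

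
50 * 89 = 4450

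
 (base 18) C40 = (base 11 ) 2a80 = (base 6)30200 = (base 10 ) 3960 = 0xf78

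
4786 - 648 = 4138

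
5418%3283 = 2135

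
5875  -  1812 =4063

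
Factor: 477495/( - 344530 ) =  - 729/526 = - 2^( - 1)*3^6 * 263^( - 1)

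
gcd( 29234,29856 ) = 622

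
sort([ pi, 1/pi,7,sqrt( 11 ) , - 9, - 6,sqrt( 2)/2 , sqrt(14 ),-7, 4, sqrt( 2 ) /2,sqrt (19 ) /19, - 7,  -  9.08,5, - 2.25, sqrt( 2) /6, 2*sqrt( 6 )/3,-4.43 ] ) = [ - 9.08,  -  9,- 7,-7, - 6,  -  4.43, - 2.25, sqrt( 19)/19, sqrt( 2 ) /6, 1/pi,sqrt(2)/2,  sqrt(2 )/2, 2*sqrt( 6 )/3, pi, sqrt( 11 ), sqrt( 14 ), 4 , 5,7]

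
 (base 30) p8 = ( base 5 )11013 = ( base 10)758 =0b1011110110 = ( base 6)3302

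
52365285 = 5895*8883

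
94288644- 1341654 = 92946990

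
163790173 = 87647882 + 76142291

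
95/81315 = 19/16263=0.00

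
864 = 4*216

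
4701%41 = 27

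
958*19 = 18202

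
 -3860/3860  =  -1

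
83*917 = 76111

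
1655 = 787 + 868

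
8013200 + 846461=8859661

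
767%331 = 105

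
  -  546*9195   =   - 5020470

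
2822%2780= 42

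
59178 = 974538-915360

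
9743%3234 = 41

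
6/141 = 2/47 = 0.04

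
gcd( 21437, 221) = 221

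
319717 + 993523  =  1313240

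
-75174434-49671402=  - 124845836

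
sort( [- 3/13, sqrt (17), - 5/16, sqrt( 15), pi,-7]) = [ - 7 , - 5/16,-3/13, pi, sqrt( 15) , sqrt(17 )]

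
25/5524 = 25/5524 = 0.00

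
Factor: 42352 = 2^4*2647^1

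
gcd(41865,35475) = 15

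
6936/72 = 289/3  =  96.33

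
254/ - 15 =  - 254/15=- 16.93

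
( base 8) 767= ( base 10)503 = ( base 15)238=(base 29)ha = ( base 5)4003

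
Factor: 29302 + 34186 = 2^11*31^1 = 63488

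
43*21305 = 916115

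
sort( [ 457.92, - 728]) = [  -  728,457.92]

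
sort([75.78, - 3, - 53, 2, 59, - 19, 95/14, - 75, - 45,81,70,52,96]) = [ - 75, - 53, - 45,-19, - 3,  2,95/14,  52, 59 , 70, 75.78,  81,96] 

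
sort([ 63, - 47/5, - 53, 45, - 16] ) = [ - 53,-16,  -  47/5, 45, 63] 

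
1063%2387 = 1063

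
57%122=57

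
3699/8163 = 411/907= 0.45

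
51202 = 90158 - 38956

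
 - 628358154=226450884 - 854809038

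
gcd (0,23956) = 23956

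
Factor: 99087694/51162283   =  2^1  *  2221^1*3719^( -1)*13757^(  -  1 )*22307^1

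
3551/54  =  65 + 41/54 = 65.76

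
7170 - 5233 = 1937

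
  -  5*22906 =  - 114530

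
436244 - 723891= - 287647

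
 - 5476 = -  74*74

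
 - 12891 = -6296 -6595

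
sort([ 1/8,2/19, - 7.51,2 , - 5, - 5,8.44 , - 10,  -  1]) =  [-10,-7.51, - 5, - 5, - 1, 2/19,1/8, 2,8.44]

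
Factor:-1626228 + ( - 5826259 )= - 7^1*83^1*101^1*127^1 = - 7452487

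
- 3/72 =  -1+ 23/24= - 0.04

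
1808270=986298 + 821972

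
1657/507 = 1657/507 = 3.27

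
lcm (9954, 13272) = 39816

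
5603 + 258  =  5861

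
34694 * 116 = 4024504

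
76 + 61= 137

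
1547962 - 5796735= -4248773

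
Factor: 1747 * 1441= 11^1 * 131^1*1747^1 = 2517427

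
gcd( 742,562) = 2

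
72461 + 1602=74063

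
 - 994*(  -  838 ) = 832972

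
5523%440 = 243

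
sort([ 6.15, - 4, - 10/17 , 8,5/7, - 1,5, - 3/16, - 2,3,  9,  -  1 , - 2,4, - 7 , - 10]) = [-10,  -  7,-4,-2, - 2, - 1,-1,-10/17, -3/16,5/7,3,4,5,6.15,8,9]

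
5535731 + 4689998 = 10225729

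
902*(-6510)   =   - 5872020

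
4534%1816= 902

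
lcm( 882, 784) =7056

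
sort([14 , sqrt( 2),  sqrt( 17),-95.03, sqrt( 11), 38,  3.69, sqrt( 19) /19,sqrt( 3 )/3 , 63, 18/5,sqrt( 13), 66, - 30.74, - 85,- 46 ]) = [ - 95.03,-85, - 46, - 30.74, sqrt(19 ) /19, sqrt(3 )/3, sqrt( 2 ), sqrt( 11),18/5, sqrt( 13), 3.69, sqrt( 17 ), 14 , 38,63,66] 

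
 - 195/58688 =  - 1+ 58493/58688 = - 0.00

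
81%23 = 12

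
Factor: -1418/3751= -2^1 * 11^(-2) * 31^ ( - 1) * 709^1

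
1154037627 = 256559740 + 897477887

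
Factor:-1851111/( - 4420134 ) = 205679/491126 = 2^(  -  1)*89^1*2311^1*245563^( - 1)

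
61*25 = 1525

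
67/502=67/502 = 0.13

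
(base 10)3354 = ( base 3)11121020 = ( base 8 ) 6432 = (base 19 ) 95A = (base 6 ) 23310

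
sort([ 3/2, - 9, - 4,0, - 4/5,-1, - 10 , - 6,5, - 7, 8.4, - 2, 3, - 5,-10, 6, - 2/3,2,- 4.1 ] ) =[-10,-10, - 9, - 7, - 6, - 5, - 4.1, -4, - 2, - 1, -4/5,  -  2/3 , 0,3/2, 2, 3, 5,6,8.4 ]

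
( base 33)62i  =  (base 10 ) 6618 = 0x19DA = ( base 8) 14732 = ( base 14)25AA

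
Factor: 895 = 5^1 *179^1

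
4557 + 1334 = 5891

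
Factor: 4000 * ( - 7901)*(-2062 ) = 2^6*5^3*1031^1 * 7901^1 = 65167448000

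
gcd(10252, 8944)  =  4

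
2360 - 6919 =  - 4559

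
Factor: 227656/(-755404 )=- 2^1*11^1 * 73^(-1 ) =-22/73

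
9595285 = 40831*235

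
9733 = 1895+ 7838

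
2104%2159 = 2104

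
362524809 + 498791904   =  861316713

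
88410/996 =14735/166 = 88.77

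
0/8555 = 0  =  0.00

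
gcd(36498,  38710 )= 1106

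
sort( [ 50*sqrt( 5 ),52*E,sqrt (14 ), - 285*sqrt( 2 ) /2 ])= [ - 285*sqrt( 2) /2, sqrt( 14), 50*sqrt( 5),52 * E]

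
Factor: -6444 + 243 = -6201 = - 3^2*13^1*53^1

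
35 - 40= - 5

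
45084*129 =5815836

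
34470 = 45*766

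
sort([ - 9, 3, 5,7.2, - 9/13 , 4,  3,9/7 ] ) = [ -9, - 9/13, 9/7, 3, 3,4 , 5  ,  7.2 ] 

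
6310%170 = 20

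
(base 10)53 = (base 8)65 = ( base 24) 25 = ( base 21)2B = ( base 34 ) 1j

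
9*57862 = 520758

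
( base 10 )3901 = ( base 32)3PT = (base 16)f3d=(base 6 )30021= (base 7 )14242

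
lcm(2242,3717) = 141246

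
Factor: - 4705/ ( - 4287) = 3^( - 1)*5^1*941^1*1429^ (  -  1) 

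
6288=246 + 6042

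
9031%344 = 87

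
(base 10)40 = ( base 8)50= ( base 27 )1D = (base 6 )104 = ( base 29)1b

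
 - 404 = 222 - 626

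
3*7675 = 23025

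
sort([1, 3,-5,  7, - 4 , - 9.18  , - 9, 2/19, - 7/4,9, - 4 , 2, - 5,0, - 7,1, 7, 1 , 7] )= [ -9.18, - 9, - 7, - 5, - 5,-4, - 4, - 7/4, 0, 2/19,1, 1, 1,2, 3,  7, 7, 7, 9] 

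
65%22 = 21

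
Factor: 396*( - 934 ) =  - 2^3*3^2*11^1 * 467^1 = - 369864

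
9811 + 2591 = 12402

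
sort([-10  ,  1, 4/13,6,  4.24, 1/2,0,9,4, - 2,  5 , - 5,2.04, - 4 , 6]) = [ - 10, - 5, - 4, - 2, 0,4/13, 1/2,1,2.04,4,  4.24,5, 6,6, 9 ] 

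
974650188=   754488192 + 220161996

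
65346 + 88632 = 153978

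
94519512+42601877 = 137121389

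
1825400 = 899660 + 925740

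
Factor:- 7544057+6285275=  -  1258782 = - 2^1*3^1*7^1* 17^1*41^1*43^1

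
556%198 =160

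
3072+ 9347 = 12419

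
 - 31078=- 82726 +51648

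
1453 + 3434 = 4887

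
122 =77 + 45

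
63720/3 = 21240 = 21240.00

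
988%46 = 22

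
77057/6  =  12842 + 5/6 = 12842.83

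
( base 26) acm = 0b1101110110110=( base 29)8ci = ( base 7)26453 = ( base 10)7094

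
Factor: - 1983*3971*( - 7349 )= 57869649057  =  3^1*11^1 * 19^2*661^1*7349^1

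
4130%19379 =4130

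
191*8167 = 1559897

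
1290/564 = 2 + 27/94  =  2.29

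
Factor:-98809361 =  - 7^1*14115623^1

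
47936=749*64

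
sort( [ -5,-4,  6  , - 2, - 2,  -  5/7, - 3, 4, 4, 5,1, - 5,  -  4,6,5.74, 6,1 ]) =[ - 5, - 5, - 4, - 4,-3, - 2, - 2, - 5/7, 1, 1, 4, 4  ,  5, 5.74, 6, 6 , 6]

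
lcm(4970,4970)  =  4970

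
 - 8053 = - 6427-1626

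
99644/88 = 24911/22 =1132.32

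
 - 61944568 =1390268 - 63334836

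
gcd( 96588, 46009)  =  1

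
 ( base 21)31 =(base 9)71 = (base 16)40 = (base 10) 64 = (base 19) 37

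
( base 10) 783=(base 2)1100001111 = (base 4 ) 30033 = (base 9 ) 1060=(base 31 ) p8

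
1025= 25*41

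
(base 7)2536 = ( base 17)356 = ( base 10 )958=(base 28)166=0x3BE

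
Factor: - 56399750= - 2^1 * 5^3*11^1*20509^1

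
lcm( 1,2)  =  2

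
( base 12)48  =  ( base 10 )56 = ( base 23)2A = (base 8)70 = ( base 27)22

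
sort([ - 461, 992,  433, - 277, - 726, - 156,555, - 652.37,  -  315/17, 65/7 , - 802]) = [ - 802, - 726,-652.37, - 461, - 277,-156, - 315/17,65/7,433, 555, 992]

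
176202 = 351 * 502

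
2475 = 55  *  45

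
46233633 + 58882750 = 105116383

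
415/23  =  415/23 =18.04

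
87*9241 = 803967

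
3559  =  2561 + 998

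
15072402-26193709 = -11121307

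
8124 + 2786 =10910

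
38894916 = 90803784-51908868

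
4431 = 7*633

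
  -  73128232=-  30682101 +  - 42446131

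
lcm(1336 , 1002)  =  4008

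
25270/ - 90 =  -2527/9 = -280.78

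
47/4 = 11 + 3/4 = 11.75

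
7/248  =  7/248  =  0.03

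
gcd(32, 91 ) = 1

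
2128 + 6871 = 8999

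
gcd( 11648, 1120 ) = 224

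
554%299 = 255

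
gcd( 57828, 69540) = 732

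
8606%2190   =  2036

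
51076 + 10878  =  61954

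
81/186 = 27/62 = 0.44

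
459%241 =218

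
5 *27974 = 139870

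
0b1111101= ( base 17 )76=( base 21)5k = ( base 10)125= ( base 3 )11122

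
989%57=20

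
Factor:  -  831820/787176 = -2^( - 1 )*3^( - 2) *5^1*11^1*13^( - 1 ) * 19^1*29^(  -  2 ) * 199^1 =- 207955/196794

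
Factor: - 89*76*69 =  - 2^2 * 3^1*  19^1*23^1*89^1  =  - 466716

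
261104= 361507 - 100403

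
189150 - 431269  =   - 242119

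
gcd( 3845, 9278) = 1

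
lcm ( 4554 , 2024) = 18216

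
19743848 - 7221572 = 12522276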